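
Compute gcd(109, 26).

1

gcd(109, 26):
  109 = 4×26 + 5
  26 = 5×5 + 1
  5 = 5×1
so gcd(109, 26) = 1.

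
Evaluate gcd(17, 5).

1

gcd(17, 5):
  17 = 3*5 + 2
  5 = 2*2 + 1
  2 = 2*1
so gcd(17, 5) = 1.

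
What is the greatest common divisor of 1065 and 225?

15

gcd(1065, 225) = 15  (1065 = 4·225 + 165, 225 = 1·165 + 60, 165 = 2·60 + 45, 60 = 1·45 + 15, 45 = 3·15).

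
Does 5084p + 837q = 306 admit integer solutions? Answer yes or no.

no

gcd(5084, 837) = 31  (5084 = 6·837 + 62, 837 = 13·62 + 31, 62 = 2·31).
31 does not divide 306 (remainder 27), so no integer solutions.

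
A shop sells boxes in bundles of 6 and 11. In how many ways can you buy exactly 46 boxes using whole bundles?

1

Need nonnegative integers with 6j + 11k = 46.
gcd(6, 11) = 1, and 6·(2) + 11·(-1) = 1.
So (j₀, k₀) = (92, -46); general j = 92 + 11t, k = -46 - 6t.
j ≥ 0 ⇒ t ≥ -8; k ≥ 0 ⇒ t ≤ -8. That's 1 value of t.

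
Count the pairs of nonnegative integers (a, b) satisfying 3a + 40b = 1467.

gcd(40, 3) = 1  (40 = 13×3 + 1, 3 = 3×1).
Back-substituting, 3×(-13) + 40×(1) = 1.
Scale by 1467: one solution is (-19071, 1467). Reduce a mod 40: (9, 36).
General: a = 9 + 40t, b = 36 - 3t.
a ≥ 0 ⇒ t ≥ 0; b ≥ 0 ⇒ t ≤ 12. So t ∈ [0, 12]: 13 solutions.

13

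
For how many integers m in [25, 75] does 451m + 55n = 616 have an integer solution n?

10

gcd(451, 55) = 11.
By Bézout, 451·(1) + 55·(-8) = 11.
Particular solution: (1, 3).
General solution: m = 1 + 5t, n = 3 - 41t for integer t.
25 ≤ 1 + 5t ≤ 75 gives t ∈ [5, 14], which is 10 values.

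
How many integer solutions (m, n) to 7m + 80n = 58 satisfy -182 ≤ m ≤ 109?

gcd(80, 7):
  80 = 11×7 + 3
  7 = 2×3 + 1
  3 = 3×1
so gcd(80, 7) = 1.
Back-substitute for Bézout coefficients:
  1 = 7 - 2×3
  ... = 7×(23) + 80×(-2)
Scale by 58: particular solution (1334, -116); reduce m mod 80: (54, -4).
General solution: m = 54 + 80t, n = -4 - 7t for integer t.
-182 ≤ 54 + 80t ≤ 109 gives t ∈ [-2, 0], which is 3 values.

3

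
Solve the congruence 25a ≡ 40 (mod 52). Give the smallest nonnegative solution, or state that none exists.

12

gcd(52, 25) = 1  (52 = 2·25 + 2, 25 = 12·2 + 1, 2 = 2·1).
1 divides 40, so solutions exist.
Back-substituting, 25·(25) + 52·(-12) = 1.
So 25·(25) ≡ 1 (mod 52); multiply by 40: a ≡ 1000 (mod 52).
Smallest nonnegative: a = 1000 mod 52 = 12.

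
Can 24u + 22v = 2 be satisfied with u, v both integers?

yes

gcd(24, 22) = 2  (24 = 1·22 + 2, 22 = 11·2).
2 divides 2, so integer solutions exist.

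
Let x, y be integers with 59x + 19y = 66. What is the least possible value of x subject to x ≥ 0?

gcd(59, 19) = 1.
1 divides 66, so solutions exist.
By Bézout, 59·(-9) + 19·(28) = 1.
Scale by 66/1 = 66: (x₀, y₀) = (-594, 1848).
General solution: x = -594 + 19t, y = 1848 - 59t for integer t.
x ≥ 0: smallest is -594 mod 19 = 14 (at t = 32), with y = -40.

14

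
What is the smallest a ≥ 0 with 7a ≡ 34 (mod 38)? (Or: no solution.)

gcd(38, 7) = 1.
1 divides 34, so solutions exist.
By Bézout, 7×(11) + 38×(-2) = 1.
So 7×(11) ≡ 1 (mod 38); multiply by 34: a ≡ 374 (mod 38).
Smallest nonnegative: a = 374 mod 38 = 32.

32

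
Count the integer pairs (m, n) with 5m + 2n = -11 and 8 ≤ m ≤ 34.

gcd(5, 2) = 1.
By Bézout, 5·(1) + 2·(-2) = 1.
Particular solution: (1, -8).
General solution: m = 1 + 2t, n = -8 - 5t for integer t.
8 ≤ 1 + 2t ≤ 34 gives t ∈ [4, 16], which is 13 values.

13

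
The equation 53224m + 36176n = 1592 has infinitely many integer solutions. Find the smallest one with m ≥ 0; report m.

gcd(53224, 36176) = 8  (53224 = 1*36176 + 17048, 36176 = 2*17048 + 2080, 17048 = 8*2080 + 408, 2080 = 5*408 + 40, 408 = 10*40 + 8, 40 = 5*8).
8 divides 1592, so solutions exist.
Back-substituting, 53224*(887) + 36176*(-1305) = 8.
Scale by 1592/8 = 199: (m₀, n₀) = (176513, -259695).
General solution: m = 176513 + 4522t, n = -259695 - 6653t for integer t.
m ≥ 0: smallest is 176513 mod 4522 = 155 (at t = -39), with n = -228.

155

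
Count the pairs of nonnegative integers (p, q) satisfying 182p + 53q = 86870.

gcd(182, 53) = 1  (182 = 3·53 + 23, 53 = 2·23 + 7, 23 = 3·7 + 2, 7 = 3·2 + 1, 2 = 2·1).
Back-substituting, 182·(-23) + 53·(79) = 1.
Scale by 86870: one solution is (-1998010, 6862730). Reduce p mod 53: (37, 1512).
General: p = 37 + 53t, q = 1512 - 182t.
p ≥ 0 ⇒ t ≥ 0; q ≥ 0 ⇒ t ≤ 8. So t ∈ [0, 8]: 9 solutions.

9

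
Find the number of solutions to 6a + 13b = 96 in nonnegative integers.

gcd(13, 6):
  13 = 2·6 + 1
  6 = 6·1
so gcd(13, 6) = 1.
Back-substitute for Bézout coefficients:
  1 = 13 - 2·6
  ... = 6·(-2) + 13·(1)
Scale by 96: one solution is (-192, 96). Reduce a mod 13: (3, 6).
General: a = 3 + 13t, b = 6 - 6t.
a ≥ 0 ⇒ t ≥ 0; b ≥ 0 ⇒ t ≤ 1. So t ∈ [0, 1]: 2 solutions.

2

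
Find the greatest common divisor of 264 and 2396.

4

gcd(2396, 264) = 4  (2396 = 9·264 + 20, 264 = 13·20 + 4, 20 = 5·4).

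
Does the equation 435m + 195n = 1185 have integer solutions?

yes

gcd(435, 195) = 15  (435 = 2×195 + 45, 195 = 4×45 + 15, 45 = 3×15).
15 divides 1185, so integer solutions exist.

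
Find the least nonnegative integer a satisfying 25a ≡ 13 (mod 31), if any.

3

gcd(31, 25) = 1.
1 divides 13, so solutions exist.
By Bézout, 25*(5) + 31*(-4) = 1.
So 25*(5) ≡ 1 (mod 31); multiply by 13: a ≡ 65 (mod 31).
Smallest nonnegative: a = 65 mod 31 = 3.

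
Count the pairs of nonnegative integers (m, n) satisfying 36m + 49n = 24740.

14

gcd(49, 36) = 1.
By Bézout, 36·(15) + 49·(-11) = 1.
One solution: (23, 488).
General: m = 23 + 49t, n = 488 - 36t.
m ≥ 0 ⇒ t ≥ 0; n ≥ 0 ⇒ t ≤ 13. So t ∈ [0, 13]: 14 solutions.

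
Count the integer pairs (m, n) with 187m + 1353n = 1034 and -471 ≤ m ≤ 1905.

gcd(1353, 187) = 11  (1353 = 7*187 + 44, 187 = 4*44 + 11, 44 = 4*11).
Back-substituting, 187*(29) + 1353*(-4) = 11.
Scale by 94: particular solution (2726, -376); reduce m mod 123: (20, -2).
General solution: m = 20 + 123t, n = -2 - 17t for integer t.
-471 ≤ 20 + 123t ≤ 1905 gives t ∈ [-3, 15], which is 19 values.

19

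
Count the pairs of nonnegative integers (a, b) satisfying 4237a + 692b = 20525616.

7

gcd(4237, 692):
  4237 = 6×692 + 85
  692 = 8×85 + 12
  85 = 7×12 + 1
  12 = 12×1
so gcd(4237, 692) = 1.
Back-substitute for Bézout coefficients:
  1 = 85 - 7×12
  ... = 4237×(57) + 692×(-349)
Scale by 20525616: one solution is (1169960112, -7163439984). Reduce a mod 692: (556, 26257).
General: a = 556 + 692t, b = 26257 - 4237t.
a ≥ 0 ⇒ t ≥ 0; b ≥ 0 ⇒ t ≤ 6. So t ∈ [0, 6]: 7 solutions.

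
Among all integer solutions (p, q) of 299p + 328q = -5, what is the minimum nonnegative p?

gcd(328, 299):
  328 = 1·299 + 29
  299 = 10·29 + 9
  29 = 3·9 + 2
  9 = 4·2 + 1
  2 = 2·1
so gcd(328, 299) = 1.
1 divides -5, so solutions exist.
Back-substitute for Bézout coefficients:
  1 = 9 - 4·2
  ... = 299·(147) + 328·(-134)
Scale by -5/1 = -5: (p₀, q₀) = (-735, 670).
General solution: p = -735 + 328t, q = 670 - 299t for integer t.
p ≥ 0: smallest is -735 mod 328 = 249 (at t = 3), with q = -227.

249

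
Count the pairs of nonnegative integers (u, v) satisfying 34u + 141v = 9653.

gcd(141, 34) = 1  (141 = 4·34 + 5, 34 = 6·5 + 4, 5 = 1·4 + 1, 4 = 4·1).
Back-substituting, 34·(-29) + 141·(7) = 1.
Scale by 9653: one solution is (-279937, 67571). Reduce u mod 141: (89, 47).
General: u = 89 + 141t, v = 47 - 34t.
u ≥ 0 ⇒ t ≥ 0; v ≥ 0 ⇒ t ≤ 1. So t ∈ [0, 1]: 2 solutions.

2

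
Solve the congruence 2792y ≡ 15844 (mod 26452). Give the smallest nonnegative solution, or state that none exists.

3009

gcd(26452, 2792) = 4.
4 divides 15844, so solutions exist.
By Bézout, 2792×(919) + 26452×(-97) = 4.
So 2792×(919) ≡ 4 (mod 26452); multiply by 3961: y ≡ 3640159 (mod 6613).
Smallest nonnegative: y = 3640159 mod 6613 = 3009.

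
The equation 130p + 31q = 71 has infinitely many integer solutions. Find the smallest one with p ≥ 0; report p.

gcd(130, 31):
  130 = 4×31 + 6
  31 = 5×6 + 1
  6 = 6×1
so gcd(130, 31) = 1.
1 divides 71, so solutions exist.
Back-substitute for Bézout coefficients:
  1 = 31 - 5×6
  ... = 130×(-5) + 31×(21)
Scale by 71/1 = 71: (p₀, q₀) = (-355, 1491).
General solution: p = -355 + 31t, q = 1491 - 130t for integer t.
p ≥ 0: smallest is -355 mod 31 = 17 (at t = 12), with q = -69.

17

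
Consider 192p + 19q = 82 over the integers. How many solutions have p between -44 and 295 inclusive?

18

gcd(192, 19) = 1.
By Bézout, 192×(-9) + 19×(91) = 1.
Particular solution: (3, -26).
General solution: p = 3 + 19t, q = -26 - 192t for integer t.
-44 ≤ 3 + 19t ≤ 295 gives t ∈ [-2, 15], which is 18 values.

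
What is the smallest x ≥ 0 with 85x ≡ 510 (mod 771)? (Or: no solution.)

6

gcd(771, 85) = 1.
1 divides 510, so solutions exist.
By Bézout, 85·(127) + 771·(-14) = 1.
So 85·(127) ≡ 1 (mod 771); multiply by 510: x ≡ 64770 (mod 771).
Smallest nonnegative: x = 64770 mod 771 = 6.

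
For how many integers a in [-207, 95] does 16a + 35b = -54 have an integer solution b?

8

gcd(35, 16):
  35 = 2*16 + 3
  16 = 5*3 + 1
  3 = 3*1
so gcd(35, 16) = 1.
Back-substitute for Bézout coefficients:
  1 = 16 - 5*3
  ... = 16*(11) + 35*(-5)
Scale by -54: particular solution (-594, 270); reduce a mod 35: (1, -2).
General solution: a = 1 + 35t, b = -2 - 16t for integer t.
-207 ≤ 1 + 35t ≤ 95 gives t ∈ [-5, 2], which is 8 values.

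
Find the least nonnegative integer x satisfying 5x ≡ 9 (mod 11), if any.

4

gcd(11, 5):
  11 = 2×5 + 1
  5 = 5×1
so gcd(11, 5) = 1.
1 divides 9, so solutions exist.
Back-substitute for Bézout coefficients:
  1 = 11 - 2×5
  ... = 5×(-2) + 11×(1)
So 5×(-2) ≡ 1 (mod 11); multiply by 9: x ≡ -18 (mod 11).
Smallest nonnegative: x = -18 mod 11 = 4.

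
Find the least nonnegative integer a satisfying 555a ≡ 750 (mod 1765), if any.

gcd(1765, 555) = 5.
5 divides 750, so solutions exist.
By Bézout, 555·(-159) + 1765·(50) = 5.
So 555·(-159) ≡ 5 (mod 1765); multiply by 150: a ≡ -23850 (mod 353).
Smallest nonnegative: a = -23850 mod 353 = 154.

154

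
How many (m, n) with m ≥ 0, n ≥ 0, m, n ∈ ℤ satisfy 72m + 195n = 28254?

gcd(195, 72) = 3.
By Bézout, 72·(19) + 195·(-7) = 3.
One solution: (62, 122).
General: m = 62 + 65t, n = 122 - 24t.
m ≥ 0 ⇒ t ≥ 0; n ≥ 0 ⇒ t ≤ 5. So t ∈ [0, 5]: 6 solutions.

6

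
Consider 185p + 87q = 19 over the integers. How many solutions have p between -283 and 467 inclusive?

gcd(185, 87) = 1.
By Bézout, 185·(8) + 87·(-17) = 1.
Particular solution: (65, -138).
General solution: p = 65 + 87t, q = -138 - 185t for integer t.
-283 ≤ 65 + 87t ≤ 467 gives t ∈ [-4, 4], which is 9 values.

9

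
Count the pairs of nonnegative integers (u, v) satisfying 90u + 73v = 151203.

gcd(90, 73) = 1.
By Bézout, 90*(-30) + 73*(37) = 1.
One solution: (57, 2001).
General: u = 57 + 73t, v = 2001 - 90t.
u ≥ 0 ⇒ t ≥ 0; v ≥ 0 ⇒ t ≤ 22. So t ∈ [0, 22]: 23 solutions.

23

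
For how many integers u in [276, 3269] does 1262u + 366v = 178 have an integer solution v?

16

gcd(1262, 366) = 2  (1262 = 3*366 + 164, 366 = 2*164 + 38, 164 = 4*38 + 12, 38 = 3*12 + 2, 12 = 6*2).
Back-substituting, 1262*(-29) + 366*(100) = 2.
Scale by 89: particular solution (-2581, 8900); reduce u mod 183: (164, -565).
General solution: u = 164 + 183t, v = -565 - 631t for integer t.
276 ≤ 164 + 183t ≤ 3269 gives t ∈ [1, 16], which is 16 values.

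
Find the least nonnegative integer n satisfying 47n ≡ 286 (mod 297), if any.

44

gcd(297, 47) = 1.
1 divides 286, so solutions exist.
By Bézout, 47×(-139) + 297×(22) = 1.
So 47×(-139) ≡ 1 (mod 297); multiply by 286: n ≡ -39754 (mod 297).
Smallest nonnegative: n = -39754 mod 297 = 44.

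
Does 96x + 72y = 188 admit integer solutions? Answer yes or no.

no

gcd(96, 72):
  96 = 1·72 + 24
  72 = 3·24
so gcd(96, 72) = 24.
24 does not divide 188 (remainder 20), so no integer solutions.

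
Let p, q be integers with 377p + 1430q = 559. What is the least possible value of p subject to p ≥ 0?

47

gcd(1430, 377) = 13  (1430 = 3×377 + 299, 377 = 1×299 + 78, 299 = 3×78 + 65, 78 = 1×65 + 13, 65 = 5×13).
13 divides 559, so solutions exist.
Back-substituting, 377×(19) + 1430×(-5) = 13.
Scale by 559/13 = 43: (p₀, q₀) = (817, -215).
General solution: p = 817 + 110t, q = -215 - 29t for integer t.
p ≥ 0: smallest is 817 mod 110 = 47 (at t = -7), with q = -12.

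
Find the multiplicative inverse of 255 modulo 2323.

gcd(2323, 255):
  2323 = 9×255 + 28
  255 = 9×28 + 3
  28 = 9×3 + 1
  3 = 3×1
so gcd(2323, 255) = 1.
Back-substitute for Bézout coefficients:
  1 = 28 - 9×3
  ... = 255×(-747) + 2323×(82)
So 255×-747 ≡ 1 (mod 2323), and -747 mod 2323 = 1576.

1576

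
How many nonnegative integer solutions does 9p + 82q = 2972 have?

gcd(82, 9) = 1.
By Bézout, 9×(-9) + 82×(1) = 1.
One solution: (66, 29).
General: p = 66 + 82t, q = 29 - 9t.
p ≥ 0 ⇒ t ≥ 0; q ≥ 0 ⇒ t ≤ 3. So t ∈ [0, 3]: 4 solutions.

4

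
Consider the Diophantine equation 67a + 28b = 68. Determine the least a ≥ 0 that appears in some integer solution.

gcd(67, 28):
  67 = 2·28 + 11
  28 = 2·11 + 6
  11 = 1·6 + 5
  6 = 1·5 + 1
  5 = 5·1
so gcd(67, 28) = 1.
1 divides 68, so solutions exist.
Back-substitute for Bézout coefficients:
  1 = 6 - 1·5
  ... = 67·(-5) + 28·(12)
Scale by 68/1 = 68: (a₀, b₀) = (-340, 816).
General solution: a = -340 + 28t, b = 816 - 67t for integer t.
a ≥ 0: smallest is -340 mod 28 = 24 (at t = 13), with b = -55.

24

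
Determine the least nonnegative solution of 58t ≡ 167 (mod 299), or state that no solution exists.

gcd(299, 58) = 1.
1 divides 167, so solutions exist.
By Bézout, 58×(-67) + 299×(13) = 1.
So 58×(-67) ≡ 1 (mod 299); multiply by 167: t ≡ -11189 (mod 299).
Smallest nonnegative: t = -11189 mod 299 = 173.

173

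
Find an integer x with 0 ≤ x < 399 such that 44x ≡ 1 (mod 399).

gcd(399, 44):
  399 = 9*44 + 3
  44 = 14*3 + 2
  3 = 1*2 + 1
  2 = 2*1
so gcd(399, 44) = 1.
Back-substitute for Bézout coefficients:
  1 = 3 - 1*2
  ... = 44*(-136) + 399*(15)
So 44*-136 ≡ 1 (mod 399), and -136 mod 399 = 263.

263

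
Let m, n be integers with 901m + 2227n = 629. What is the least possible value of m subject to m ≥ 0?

gcd(2227, 901) = 17  (2227 = 2×901 + 425, 901 = 2×425 + 51, 425 = 8×51 + 17, 51 = 3×17).
17 divides 629, so solutions exist.
Back-substituting, 901×(-42) + 2227×(17) = 17.
Scale by 629/17 = 37: (m₀, n₀) = (-1554, 629).
General solution: m = -1554 + 131t, n = 629 - 53t for integer t.
m ≥ 0: smallest is -1554 mod 131 = 18 (at t = 12), with n = -7.

18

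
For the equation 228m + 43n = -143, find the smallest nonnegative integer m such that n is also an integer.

gcd(228, 43) = 1.
1 divides -143, so solutions exist.
By Bézout, 228*(10) + 43*(-53) = 1.
Scale by -143/1 = -143: (m₀, n₀) = (-1430, 7579).
General solution: m = -1430 + 43t, n = 7579 - 228t for integer t.
m ≥ 0: smallest is -1430 mod 43 = 32 (at t = 34), with n = -173.

32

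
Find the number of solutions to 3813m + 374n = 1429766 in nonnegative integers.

gcd(3813, 374) = 1  (3813 = 10×374 + 73, 374 = 5×73 + 9, 73 = 8×9 + 1, 9 = 9×1).
Back-substituting, 3813×(41) + 374×(-418) = 1.
Scale by 1429766: one solution is (58620406, -597642188). Reduce m mod 374: (20, 3619).
General: m = 20 + 374t, n = 3619 - 3813t.
m ≥ 0 ⇒ t ≥ 0; n ≥ 0 ⇒ t ≤ 0. So t ∈ [0, 0]: 1 solution.

1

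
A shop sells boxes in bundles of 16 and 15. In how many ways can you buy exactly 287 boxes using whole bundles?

Need nonnegative integers with 16j + 15k = 287.
gcd(16, 15) = 1, and 16·(1) + 15·(-1) = 1.
So (j₀, k₀) = (287, -287); general j = 287 + 15t, k = -287 - 16t.
j ≥ 0 ⇒ t ≥ -19; k ≥ 0 ⇒ t ≤ -18. That's 2 values of t.

2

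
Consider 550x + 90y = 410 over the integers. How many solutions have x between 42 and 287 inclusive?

gcd(550, 90) = 10  (550 = 6×90 + 10, 90 = 9×10).
Back-substituting, 550×(1) + 90×(-6) = 10.
Scale by 41: particular solution (41, -246); reduce x mod 9: (5, -26).
General solution: x = 5 + 9t, y = -26 - 55t for integer t.
42 ≤ 5 + 9t ≤ 287 gives t ∈ [5, 31], which is 27 values.

27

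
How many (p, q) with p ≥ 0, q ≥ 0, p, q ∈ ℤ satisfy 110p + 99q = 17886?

gcd(110, 99) = 11  (110 = 1*99 + 11, 99 = 9*11).
Back-substituting, 110*(1) + 99*(-1) = 11.
Scale by 1626: one solution is (1626, -1626). Reduce p mod 9: (6, 174).
General: p = 6 + 9t, q = 174 - 10t.
p ≥ 0 ⇒ t ≥ 0; q ≥ 0 ⇒ t ≤ 17. So t ∈ [0, 17]: 18 solutions.

18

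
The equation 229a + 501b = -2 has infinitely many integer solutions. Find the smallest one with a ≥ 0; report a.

70

gcd(501, 229):
  501 = 2*229 + 43
  229 = 5*43 + 14
  43 = 3*14 + 1
  14 = 14*1
so gcd(501, 229) = 1.
1 divides -2, so solutions exist.
Back-substitute for Bézout coefficients:
  1 = 43 - 3*14
  ... = 229*(-35) + 501*(16)
Scale by -2/1 = -2: (a₀, b₀) = (70, -32).
General solution: a = 70 + 501t, b = -32 - 229t for integer t.
a ≥ 0: smallest is 70 mod 501 = 70 (at t = 0), with b = -32.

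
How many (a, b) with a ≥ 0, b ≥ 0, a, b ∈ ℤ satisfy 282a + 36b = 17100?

gcd(282, 36) = 6.
By Bézout, 282*(-1) + 36*(8) = 6.
One solution: (0, 475).
General: a = 0 + 6t, b = 475 - 47t.
a ≥ 0 ⇒ t ≥ 0; b ≥ 0 ⇒ t ≤ 10. So t ∈ [0, 10]: 11 solutions.

11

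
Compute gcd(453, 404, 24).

1

gcd(453, 404):
  453 = 1*404 + 49
  404 = 8*49 + 12
  49 = 4*12 + 1
  12 = 12*1
so gcd(453, 404) = 1.
gcd(1, 24) = 1.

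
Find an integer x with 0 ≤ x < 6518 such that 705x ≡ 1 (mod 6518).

gcd(6518, 705) = 1.
By Bézout, 705*(1507) + 6518*(-163) = 1.
So 705*1507 ≡ 1 (mod 6518), and 1507 mod 6518 = 1507.

1507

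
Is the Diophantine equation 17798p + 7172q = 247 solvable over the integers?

no

gcd(17798, 7172) = 22  (17798 = 2·7172 + 3454, 7172 = 2·3454 + 264, 3454 = 13·264 + 22, 264 = 12·22).
22 does not divide 247 (remainder 5), so no integer solutions.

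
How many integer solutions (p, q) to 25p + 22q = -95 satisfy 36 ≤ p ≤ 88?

gcd(25, 22) = 1.
By Bézout, 25*(-7) + 22*(8) = 1.
Particular solution: (5, -10).
General solution: p = 5 + 22t, q = -10 - 25t for integer t.
36 ≤ 5 + 22t ≤ 88 gives t ∈ [2, 3], which is 2 values.

2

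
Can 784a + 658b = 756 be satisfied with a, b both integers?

gcd(784, 658) = 14.
14 divides 756, so integer solutions exist.

yes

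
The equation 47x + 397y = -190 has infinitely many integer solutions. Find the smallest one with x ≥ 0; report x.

gcd(397, 47):
  397 = 8·47 + 21
  47 = 2·21 + 5
  21 = 4·5 + 1
  5 = 5·1
so gcd(397, 47) = 1.
1 divides -190, so solutions exist.
Back-substitute for Bézout coefficients:
  1 = 21 - 4·5
  ... = 47·(-76) + 397·(9)
Scale by -190/1 = -190: (x₀, y₀) = (14440, -1710).
General solution: x = 14440 + 397t, y = -1710 - 47t for integer t.
x ≥ 0: smallest is 14440 mod 397 = 148 (at t = -36), with y = -18.

148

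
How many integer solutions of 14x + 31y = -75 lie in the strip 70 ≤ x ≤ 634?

18

gcd(31, 14) = 1.
By Bézout, 14·(-11) + 31·(5) = 1.
Particular solution: (19, -11).
General solution: x = 19 + 31t, y = -11 - 14t for integer t.
70 ≤ 19 + 31t ≤ 634 gives t ∈ [2, 19], which is 18 values.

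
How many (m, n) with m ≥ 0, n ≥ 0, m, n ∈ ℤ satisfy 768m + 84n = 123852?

23

gcd(768, 84) = 12.
By Bézout, 768*(1) + 84*(-9) = 12.
One solution: (3, 1447).
General: m = 3 + 7t, n = 1447 - 64t.
m ≥ 0 ⇒ t ≥ 0; n ≥ 0 ⇒ t ≤ 22. So t ∈ [0, 22]: 23 solutions.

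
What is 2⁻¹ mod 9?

gcd(9, 2) = 1.
By Bézout, 2·(-4) + 9·(1) = 1.
So 2·-4 ≡ 1 (mod 9), and -4 mod 9 = 5.

5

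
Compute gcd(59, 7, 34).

1

gcd(59, 7):
  59 = 8×7 + 3
  7 = 2×3 + 1
  3 = 3×1
so gcd(59, 7) = 1.
gcd(1, 34) = 1.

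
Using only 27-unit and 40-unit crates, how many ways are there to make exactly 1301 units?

1

Need nonnegative integers with 27j + 40k = 1301.
gcd(27, 40) = 1, and 27·(3) + 40·(-2) = 1.
So (j₀, k₀) = (3903, -2602); general j = 3903 + 40t, k = -2602 - 27t.
j ≥ 0 ⇒ t ≥ -97; k ≥ 0 ⇒ t ≤ -97. That's 1 value of t.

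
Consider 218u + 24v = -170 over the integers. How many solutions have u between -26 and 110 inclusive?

gcd(218, 24) = 2  (218 = 9*24 + 2, 24 = 12*2).
Back-substituting, 218*(1) + 24*(-9) = 2.
Scale by -85: particular solution (-85, 765); reduce u mod 12: (11, -107).
General solution: u = 11 + 12t, v = -107 - 109t for integer t.
-26 ≤ 11 + 12t ≤ 110 gives t ∈ [-3, 8], which is 12 values.

12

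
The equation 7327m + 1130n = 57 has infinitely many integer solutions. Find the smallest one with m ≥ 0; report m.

gcd(7327, 1130):
  7327 = 6·1130 + 547
  1130 = 2·547 + 36
  547 = 15·36 + 7
  36 = 5·7 + 1
  7 = 7·1
so gcd(7327, 1130) = 1.
1 divides 57, so solutions exist.
Back-substitute for Bézout coefficients:
  1 = 36 - 5·7
  ... = 7327·(-157) + 1130·(1018)
Scale by 57/1 = 57: (m₀, n₀) = (-8949, 58026).
General solution: m = -8949 + 1130t, n = 58026 - 7327t for integer t.
m ≥ 0: smallest is -8949 mod 1130 = 91 (at t = 8), with n = -590.

91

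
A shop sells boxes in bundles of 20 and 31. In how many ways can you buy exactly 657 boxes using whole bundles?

1

Need nonnegative integers with 20j + 31k = 657.
gcd(20, 31) = 1, and 20·(14) + 31·(-9) = 1.
So (j₀, k₀) = (9198, -5913); general j = 9198 + 31t, k = -5913 - 20t.
j ≥ 0 ⇒ t ≥ -296; k ≥ 0 ⇒ t ≤ -296. That's 1 value of t.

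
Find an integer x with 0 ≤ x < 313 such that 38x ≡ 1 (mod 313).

173

gcd(313, 38):
  313 = 8*38 + 9
  38 = 4*9 + 2
  9 = 4*2 + 1
  2 = 2*1
so gcd(313, 38) = 1.
Back-substitute for Bézout coefficients:
  1 = 9 - 4*2
  ... = 38*(-140) + 313*(17)
So 38*-140 ≡ 1 (mod 313), and -140 mod 313 = 173.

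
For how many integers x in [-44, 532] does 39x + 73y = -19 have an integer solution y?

gcd(73, 39) = 1  (73 = 1*39 + 34, 39 = 1*34 + 5, 34 = 6*5 + 4, 5 = 1*4 + 1, 4 = 4*1).
Back-substituting, 39*(15) + 73*(-8) = 1.
Scale by -19: particular solution (-285, 152); reduce x mod 73: (7, -4).
General solution: x = 7 + 73t, y = -4 - 39t for integer t.
-44 ≤ 7 + 73t ≤ 532 gives t ∈ [0, 7], which is 8 values.

8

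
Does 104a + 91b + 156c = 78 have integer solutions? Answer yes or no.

yes

gcd(104, 91) = 13.
gcd(13, 156) = 13.
13 divides 78, so integer solutions exist.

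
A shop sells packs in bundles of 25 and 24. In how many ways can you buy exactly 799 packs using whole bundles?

Need nonnegative integers with 25j + 24k = 799.
gcd(25, 24) = 1, and 25·(1) + 24·(-1) = 1.
So (j₀, k₀) = (799, -799); general j = 799 + 24t, k = -799 - 25t.
j ≥ 0 ⇒ t ≥ -33; k ≥ 0 ⇒ t ≤ -32. That's 2 values of t.

2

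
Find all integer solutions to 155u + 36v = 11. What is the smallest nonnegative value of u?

1

gcd(155, 36) = 1.
1 divides 11, so solutions exist.
By Bézout, 155*(-13) + 36*(56) = 1.
Scale by 11/1 = 11: (u₀, v₀) = (-143, 616).
General solution: u = -143 + 36t, v = 616 - 155t for integer t.
u ≥ 0: smallest is -143 mod 36 = 1 (at t = 4), with v = -4.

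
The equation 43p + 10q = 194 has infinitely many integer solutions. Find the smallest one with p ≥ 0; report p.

gcd(43, 10):
  43 = 4×10 + 3
  10 = 3×3 + 1
  3 = 3×1
so gcd(43, 10) = 1.
1 divides 194, so solutions exist.
Back-substitute for Bézout coefficients:
  1 = 10 - 3×3
  ... = 43×(-3) + 10×(13)
Scale by 194/1 = 194: (p₀, q₀) = (-582, 2522).
General solution: p = -582 + 10t, q = 2522 - 43t for integer t.
p ≥ 0: smallest is -582 mod 10 = 8 (at t = 59), with q = -15.

8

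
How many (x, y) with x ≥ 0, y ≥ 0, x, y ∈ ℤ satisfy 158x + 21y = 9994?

gcd(158, 21):
  158 = 7*21 + 11
  21 = 1*11 + 10
  11 = 1*10 + 1
  10 = 10*1
so gcd(158, 21) = 1.
Back-substitute for Bézout coefficients:
  1 = 11 - 1*10
  ... = 158*(2) + 21*(-15)
Scale by 9994: one solution is (19988, -149910). Reduce x mod 21: (17, 348).
General: x = 17 + 21t, y = 348 - 158t.
x ≥ 0 ⇒ t ≥ 0; y ≥ 0 ⇒ t ≤ 2. So t ∈ [0, 2]: 3 solutions.

3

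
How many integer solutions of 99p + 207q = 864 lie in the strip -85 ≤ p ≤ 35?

5

gcd(207, 99) = 9  (207 = 2·99 + 9, 99 = 11·9).
Back-substituting, 99·(-2) + 207·(1) = 9.
Scale by 96: particular solution (-192, 96); reduce p mod 23: (15, -3).
General solution: p = 15 + 23t, q = -3 - 11t for integer t.
-85 ≤ 15 + 23t ≤ 35 gives t ∈ [-4, 0], which is 5 values.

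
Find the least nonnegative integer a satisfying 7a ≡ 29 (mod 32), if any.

gcd(32, 7):
  32 = 4×7 + 4
  7 = 1×4 + 3
  4 = 1×3 + 1
  3 = 3×1
so gcd(32, 7) = 1.
1 divides 29, so solutions exist.
Back-substitute for Bézout coefficients:
  1 = 4 - 1×3
  ... = 7×(-9) + 32×(2)
So 7×(-9) ≡ 1 (mod 32); multiply by 29: a ≡ -261 (mod 32).
Smallest nonnegative: a = -261 mod 32 = 27.

27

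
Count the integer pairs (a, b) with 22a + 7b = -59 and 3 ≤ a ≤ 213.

gcd(22, 7) = 1.
By Bézout, 22*(1) + 7*(-3) = 1.
Particular solution: (4, -21).
General solution: a = 4 + 7t, b = -21 - 22t for integer t.
3 ≤ 4 + 7t ≤ 213 gives t ∈ [0, 29], which is 30 values.

30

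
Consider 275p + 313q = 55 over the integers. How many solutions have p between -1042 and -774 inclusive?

gcd(313, 275):
  313 = 1*275 + 38
  275 = 7*38 + 9
  38 = 4*9 + 2
  9 = 4*2 + 1
  2 = 2*1
so gcd(313, 275) = 1.
Back-substitute for Bézout coefficients:
  1 = 9 - 4*2
  ... = 275*(140) + 313*(-123)
Scale by 55: particular solution (7700, -6765); reduce p mod 313: (188, -165).
General solution: p = 188 + 313t, q = -165 - 275t for integer t.
-1042 ≤ 188 + 313t ≤ -774 gives t ∈ [-3, -4], which is 0 values.

0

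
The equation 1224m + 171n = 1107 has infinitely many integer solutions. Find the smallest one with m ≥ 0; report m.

gcd(1224, 171):
  1224 = 7·171 + 27
  171 = 6·27 + 9
  27 = 3·9
so gcd(1224, 171) = 9.
9 divides 1107, so solutions exist.
Back-substitute for Bézout coefficients:
  9 = 171 - 6·27
  ... = 1224·(-6) + 171·(43)
Scale by 1107/9 = 123: (m₀, n₀) = (-738, 5289).
General solution: m = -738 + 19t, n = 5289 - 136t for integer t.
m ≥ 0: smallest is -738 mod 19 = 3 (at t = 39), with n = -15.

3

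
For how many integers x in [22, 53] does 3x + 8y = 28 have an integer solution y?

gcd(8, 3) = 1  (8 = 2*3 + 2, 3 = 1*2 + 1, 2 = 2*1).
Back-substituting, 3*(3) + 8*(-1) = 1.
Scale by 28: particular solution (84, -28); reduce x mod 8: (4, 2).
General solution: x = 4 + 8t, y = 2 - 3t for integer t.
22 ≤ 4 + 8t ≤ 53 gives t ∈ [3, 6], which is 4 values.

4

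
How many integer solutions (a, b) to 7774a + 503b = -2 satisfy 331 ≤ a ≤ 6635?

12

gcd(7774, 503) = 1  (7774 = 15×503 + 229, 503 = 2×229 + 45, 229 = 5×45 + 4, 45 = 11×4 + 1, 4 = 4×1).
Back-substituting, 7774×(-123) + 503×(1901) = 1.
Scale by -2: particular solution (246, -3802); reduce a mod 503: (246, -3802).
General solution: a = 246 + 503t, b = -3802 - 7774t for integer t.
331 ≤ 246 + 503t ≤ 6635 gives t ∈ [1, 12], which is 12 values.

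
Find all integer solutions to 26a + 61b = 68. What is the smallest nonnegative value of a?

gcd(61, 26) = 1.
1 divides 68, so solutions exist.
By Bézout, 26*(-7) + 61*(3) = 1.
Scale by 68/1 = 68: (a₀, b₀) = (-476, 204).
General solution: a = -476 + 61t, b = 204 - 26t for integer t.
a ≥ 0: smallest is -476 mod 61 = 12 (at t = 8), with b = -4.

12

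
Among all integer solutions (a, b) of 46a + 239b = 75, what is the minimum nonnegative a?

gcd(239, 46) = 1.
1 divides 75, so solutions exist.
By Bézout, 46*(26) + 239*(-5) = 1.
Scale by 75/1 = 75: (a₀, b₀) = (1950, -375).
General solution: a = 1950 + 239t, b = -375 - 46t for integer t.
a ≥ 0: smallest is 1950 mod 239 = 38 (at t = -8), with b = -7.

38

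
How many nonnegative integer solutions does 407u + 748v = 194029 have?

gcd(748, 407) = 11  (748 = 1×407 + 341, 407 = 1×341 + 66, 341 = 5×66 + 11, 66 = 6×11).
Back-substituting, 407×(-11) + 748×(6) = 11.
Scale by 17639: one solution is (-194029, 105834). Reduce u mod 68: (43, 236).
General: u = 43 + 68t, v = 236 - 37t.
u ≥ 0 ⇒ t ≥ 0; v ≥ 0 ⇒ t ≤ 6. So t ∈ [0, 6]: 7 solutions.

7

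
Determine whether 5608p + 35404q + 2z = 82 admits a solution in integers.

yes

gcd(35404, 5608) = 4  (35404 = 6×5608 + 1756, 5608 = 3×1756 + 340, 1756 = 5×340 + 56, 340 = 6×56 + 4, 56 = 14×4).
gcd(4, 2) = 2.
2 divides 82, so integer solutions exist.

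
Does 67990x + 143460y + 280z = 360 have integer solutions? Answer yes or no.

yes

gcd(143460, 67990) = 10.
gcd(10, 280) = 10.
10 divides 360, so integer solutions exist.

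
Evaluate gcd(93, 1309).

1

gcd(1309, 93) = 1  (1309 = 14*93 + 7, 93 = 13*7 + 2, 7 = 3*2 + 1, 2 = 2*1).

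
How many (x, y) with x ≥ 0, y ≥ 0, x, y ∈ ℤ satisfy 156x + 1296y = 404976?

gcd(1296, 156):
  1296 = 8*156 + 48
  156 = 3*48 + 12
  48 = 4*12
so gcd(1296, 156) = 12.
Back-substitute for Bézout coefficients:
  12 = 156 - 3*48
  ... = 156*(25) + 1296*(-3)
Scale by 33748: one solution is (843700, -101244). Reduce x mod 108: (4, 312).
General: x = 4 + 108t, y = 312 - 13t.
x ≥ 0 ⇒ t ≥ 0; y ≥ 0 ⇒ t ≤ 24. So t ∈ [0, 24]: 25 solutions.

25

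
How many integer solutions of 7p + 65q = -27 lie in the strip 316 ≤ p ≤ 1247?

14

gcd(65, 7) = 1  (65 = 9*7 + 2, 7 = 3*2 + 1, 2 = 2*1).
Back-substituting, 7*(28) + 65*(-3) = 1.
Scale by -27: particular solution (-756, 81); reduce p mod 65: (24, -3).
General solution: p = 24 + 65t, q = -3 - 7t for integer t.
316 ≤ 24 + 65t ≤ 1247 gives t ∈ [5, 18], which is 14 values.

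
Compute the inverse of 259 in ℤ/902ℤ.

gcd(902, 259) = 1.
By Bézout, 259×(101) + 902×(-29) = 1.
So 259×101 ≡ 1 (mod 902), and 101 mod 902 = 101.

101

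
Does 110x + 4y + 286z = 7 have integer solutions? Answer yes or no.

no

gcd(110, 4):
  110 = 27×4 + 2
  4 = 2×2
so gcd(110, 4) = 2.
gcd(2, 286) = 2.
2 does not divide 7 (remainder 1), so no integer solutions.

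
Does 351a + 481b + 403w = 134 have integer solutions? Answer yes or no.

gcd(481, 351) = 13.
gcd(13, 403) = 13.
13 does not divide 134 (remainder 4), so no integer solutions.

no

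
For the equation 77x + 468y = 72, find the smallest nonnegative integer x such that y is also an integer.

gcd(468, 77) = 1  (468 = 6·77 + 6, 77 = 12·6 + 5, 6 = 1·5 + 1, 5 = 5·1).
1 divides 72, so solutions exist.
Back-substituting, 77·(-79) + 468·(13) = 1.
Scale by 72/1 = 72: (x₀, y₀) = (-5688, 936).
General solution: x = -5688 + 468t, y = 936 - 77t for integer t.
x ≥ 0: smallest is -5688 mod 468 = 396 (at t = 13), with y = -65.

396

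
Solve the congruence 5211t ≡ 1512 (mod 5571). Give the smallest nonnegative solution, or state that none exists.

gcd(5571, 5211):
  5571 = 1*5211 + 360
  5211 = 14*360 + 171
  360 = 2*171 + 18
  171 = 9*18 + 9
  18 = 2*9
so gcd(5571, 5211) = 9.
9 divides 1512, so solutions exist.
Back-substitute for Bézout coefficients:
  9 = 171 - 9*18
  ... = 5211*(294) + 5571*(-275)
So 5211*(294) ≡ 9 (mod 5571); multiply by 168: t ≡ 49392 (mod 619).
Smallest nonnegative: t = 49392 mod 619 = 491.

491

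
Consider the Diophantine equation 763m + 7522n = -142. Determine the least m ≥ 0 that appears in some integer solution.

5698

gcd(7522, 763):
  7522 = 9·763 + 655
  763 = 1·655 + 108
  655 = 6·108 + 7
  108 = 15·7 + 3
  7 = 2·3 + 1
  3 = 3·1
so gcd(7522, 763) = 1.
1 divides -142, so solutions exist.
Back-substitute for Bézout coefficients:
  1 = 7 - 2·3
  ... = 763·(-2159) + 7522·(219)
Scale by -142/1 = -142: (m₀, n₀) = (306578, -31098).
General solution: m = 306578 + 7522t, n = -31098 - 763t for integer t.
m ≥ 0: smallest is 306578 mod 7522 = 5698 (at t = -40), with n = -578.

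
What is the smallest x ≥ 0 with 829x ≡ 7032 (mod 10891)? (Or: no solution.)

4357

gcd(10891, 829) = 1  (10891 = 13×829 + 114, 829 = 7×114 + 31, 114 = 3×31 + 21, 31 = 1×21 + 10, 21 = 2×10 + 1, 10 = 10×1).
1 divides 7032, so solutions exist.
Back-substituting, 829×(-1051) + 10891×(80) = 1.
So 829×(-1051) ≡ 1 (mod 10891); multiply by 7032: x ≡ -7390632 (mod 10891).
Smallest nonnegative: x = -7390632 mod 10891 = 4357.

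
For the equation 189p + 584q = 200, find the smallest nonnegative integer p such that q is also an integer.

480

gcd(584, 189):
  584 = 3*189 + 17
  189 = 11*17 + 2
  17 = 8*2 + 1
  2 = 2*1
so gcd(584, 189) = 1.
1 divides 200, so solutions exist.
Back-substitute for Bézout coefficients:
  1 = 17 - 8*2
  ... = 189*(-275) + 584*(89)
Scale by 200/1 = 200: (p₀, q₀) = (-55000, 17800).
General solution: p = -55000 + 584t, q = 17800 - 189t for integer t.
p ≥ 0: smallest is -55000 mod 584 = 480 (at t = 95), with q = -155.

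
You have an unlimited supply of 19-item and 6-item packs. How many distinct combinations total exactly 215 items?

Need nonnegative integers with 19j + 6k = 215.
gcd(19, 6) = 1, and 19·(1) + 6·(-3) = 1.
So (j₀, k₀) = (215, -645); general j = 215 + 6t, k = -645 - 19t.
j ≥ 0 ⇒ t ≥ -35; k ≥ 0 ⇒ t ≤ -34. That's 2 values of t.

2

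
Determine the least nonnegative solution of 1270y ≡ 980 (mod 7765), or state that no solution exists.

gcd(7765, 1270):
  7765 = 6*1270 + 145
  1270 = 8*145 + 110
  145 = 1*110 + 35
  110 = 3*35 + 5
  35 = 7*5
so gcd(7765, 1270) = 5.
5 divides 980, so solutions exist.
Back-substitute for Bézout coefficients:
  5 = 110 - 3*35
  ... = 1270*(214) + 7765*(-35)
So 1270*(214) ≡ 5 (mod 7765); multiply by 196: y ≡ 41944 (mod 1553).
Smallest nonnegative: y = 41944 mod 1553 = 13.

13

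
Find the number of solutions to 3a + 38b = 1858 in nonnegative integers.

16

gcd(38, 3):
  38 = 12*3 + 2
  3 = 1*2 + 1
  2 = 2*1
so gcd(38, 3) = 1.
Back-substitute for Bézout coefficients:
  1 = 3 - 1*2
  ... = 3*(13) + 38*(-1)
Scale by 1858: one solution is (24154, -1858). Reduce a mod 38: (24, 47).
General: a = 24 + 38t, b = 47 - 3t.
a ≥ 0 ⇒ t ≥ 0; b ≥ 0 ⇒ t ≤ 15. So t ∈ [0, 15]: 16 solutions.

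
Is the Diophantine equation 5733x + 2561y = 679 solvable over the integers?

no

gcd(5733, 2561) = 13.
13 does not divide 679 (remainder 3), so no integer solutions.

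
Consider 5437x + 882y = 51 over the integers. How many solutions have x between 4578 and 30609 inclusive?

gcd(5437, 882) = 1.
By Bézout, 5437*(73) + 882*(-450) = 1.
Particular solution: (195, -1202).
General solution: x = 195 + 882t, y = -1202 - 5437t for integer t.
4578 ≤ 195 + 882t ≤ 30609 gives t ∈ [5, 34], which is 30 values.

30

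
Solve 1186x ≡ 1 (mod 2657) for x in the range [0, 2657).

289

gcd(2657, 1186) = 1.
By Bézout, 1186*(289) + 2657*(-129) = 1.
So 1186*289 ≡ 1 (mod 2657), and 289 mod 2657 = 289.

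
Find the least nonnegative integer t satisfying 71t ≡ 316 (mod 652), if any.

32

gcd(652, 71) = 1  (652 = 9·71 + 13, 71 = 5·13 + 6, 13 = 2·6 + 1, 6 = 6·1).
1 divides 316, so solutions exist.
Back-substituting, 71·(-101) + 652·(11) = 1.
So 71·(-101) ≡ 1 (mod 652); multiply by 316: t ≡ -31916 (mod 652).
Smallest nonnegative: t = -31916 mod 652 = 32.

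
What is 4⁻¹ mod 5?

gcd(5, 4):
  5 = 1·4 + 1
  4 = 4·1
so gcd(5, 4) = 1.
Back-substitute for Bézout coefficients:
  1 = 5 - 1·4
  ... = 4·(-1) + 5·(1)
So 4·-1 ≡ 1 (mod 5), and -1 mod 5 = 4.

4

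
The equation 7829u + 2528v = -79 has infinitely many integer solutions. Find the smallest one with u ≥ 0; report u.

gcd(7829, 2528):
  7829 = 3×2528 + 245
  2528 = 10×245 + 78
  245 = 3×78 + 11
  78 = 7×11 + 1
  11 = 11×1
so gcd(7829, 2528) = 1.
1 divides -79, so solutions exist.
Back-substitute for Bézout coefficients:
  1 = 78 - 7×11
  ... = 7829×(-227) + 2528×(703)
Scale by -79/1 = -79: (u₀, v₀) = (17933, -55537).
General solution: u = 17933 + 2528t, v = -55537 - 7829t for integer t.
u ≥ 0: smallest is 17933 mod 2528 = 237 (at t = -7), with v = -734.

237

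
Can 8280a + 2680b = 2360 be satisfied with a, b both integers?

gcd(8280, 2680):
  8280 = 3·2680 + 240
  2680 = 11·240 + 40
  240 = 6·40
so gcd(8280, 2680) = 40.
40 divides 2360, so integer solutions exist.

yes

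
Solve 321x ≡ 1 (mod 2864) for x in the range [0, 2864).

2177

gcd(2864, 321):
  2864 = 8×321 + 296
  321 = 1×296 + 25
  296 = 11×25 + 21
  25 = 1×21 + 4
  21 = 5×4 + 1
  4 = 4×1
so gcd(2864, 321) = 1.
Back-substitute for Bézout coefficients:
  1 = 21 - 5×4
  ... = 321×(-687) + 2864×(77)
So 321×-687 ≡ 1 (mod 2864), and -687 mod 2864 = 2177.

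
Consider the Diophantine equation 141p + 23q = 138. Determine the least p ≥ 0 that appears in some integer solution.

0

gcd(141, 23) = 1.
1 divides 138, so solutions exist.
By Bézout, 141*(8) + 23*(-49) = 1.
Scale by 138/1 = 138: (p₀, q₀) = (1104, -6762).
General solution: p = 1104 + 23t, q = -6762 - 141t for integer t.
p ≥ 0: smallest is 1104 mod 23 = 0 (at t = -48), with q = 6.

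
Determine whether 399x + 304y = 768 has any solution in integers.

no

gcd(399, 304) = 19  (399 = 1*304 + 95, 304 = 3*95 + 19, 95 = 5*19).
19 does not divide 768 (remainder 8), so no integer solutions.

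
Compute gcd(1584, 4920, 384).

gcd(4920, 1584):
  4920 = 3·1584 + 168
  1584 = 9·168 + 72
  168 = 2·72 + 24
  72 = 3·24
so gcd(4920, 1584) = 24.
gcd(24, 384) = 24.

24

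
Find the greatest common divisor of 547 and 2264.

1

gcd(2264, 547):
  2264 = 4*547 + 76
  547 = 7*76 + 15
  76 = 5*15 + 1
  15 = 15*1
so gcd(2264, 547) = 1.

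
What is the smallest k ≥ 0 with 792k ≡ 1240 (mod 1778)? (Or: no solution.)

253

gcd(1778, 792):
  1778 = 2·792 + 194
  792 = 4·194 + 16
  194 = 12·16 + 2
  16 = 8·2
so gcd(1778, 792) = 2.
2 divides 1240, so solutions exist.
Back-substitute for Bézout coefficients:
  2 = 194 - 12·16
  ... = 792·(-110) + 1778·(49)
So 792·(-110) ≡ 2 (mod 1778); multiply by 620: k ≡ -68200 (mod 889).
Smallest nonnegative: k = -68200 mod 889 = 253.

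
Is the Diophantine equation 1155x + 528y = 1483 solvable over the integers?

gcd(1155, 528):
  1155 = 2·528 + 99
  528 = 5·99 + 33
  99 = 3·33
so gcd(1155, 528) = 33.
33 does not divide 1483 (remainder 31), so no integer solutions.

no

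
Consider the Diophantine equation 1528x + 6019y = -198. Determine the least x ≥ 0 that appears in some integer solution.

gcd(6019, 1528) = 1.
1 divides -198, so solutions exist.
By Bézout, 1528*(-453) + 6019*(115) = 1.
Scale by -198/1 = -198: (x₀, y₀) = (89694, -22770).
General solution: x = 89694 + 6019t, y = -22770 - 1528t for integer t.
x ≥ 0: smallest is 89694 mod 6019 = 5428 (at t = -14), with y = -1378.

5428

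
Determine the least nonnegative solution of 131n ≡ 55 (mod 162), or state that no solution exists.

155

gcd(162, 131) = 1.
1 divides 55, so solutions exist.
By Bézout, 131*(47) + 162*(-38) = 1.
So 131*(47) ≡ 1 (mod 162); multiply by 55: n ≡ 2585 (mod 162).
Smallest nonnegative: n = 2585 mod 162 = 155.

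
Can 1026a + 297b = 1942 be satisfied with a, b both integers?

no

gcd(1026, 297) = 27  (1026 = 3·297 + 135, 297 = 2·135 + 27, 135 = 5·27).
27 does not divide 1942 (remainder 25), so no integer solutions.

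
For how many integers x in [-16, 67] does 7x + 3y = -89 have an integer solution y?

28

gcd(7, 3):
  7 = 2·3 + 1
  3 = 3·1
so gcd(7, 3) = 1.
Back-substitute for Bézout coefficients:
  1 = 7 - 2·3
  ... = 7·(1) + 3·(-2)
Scale by -89: particular solution (-89, 178); reduce x mod 3: (1, -32).
General solution: x = 1 + 3t, y = -32 - 7t for integer t.
-16 ≤ 1 + 3t ≤ 67 gives t ∈ [-5, 22], which is 28 values.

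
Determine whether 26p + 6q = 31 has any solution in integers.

no

gcd(26, 6) = 2  (26 = 4·6 + 2, 6 = 3·2).
2 does not divide 31 (remainder 1), so no integer solutions.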